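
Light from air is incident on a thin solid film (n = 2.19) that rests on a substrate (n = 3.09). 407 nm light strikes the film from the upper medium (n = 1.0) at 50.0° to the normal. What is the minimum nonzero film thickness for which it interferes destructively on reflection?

49.6 nm

Ray reflecting at the top interface goes from n = 1.0 toward n = 2.19: a half-wave phase shift.
Bottom surface (2.19 → 3.09): reflection off a higher-index medium gives a half-wave phase shift.
The two reflections carry the same phase change, so no net offset.
With no net inversion, destructive interference in reflection requires 2 n t cos θ_r = (m + ½) λ.
Snell's law: 1.0 sin 50.0° = 2.19 sin θ_r → sin θ_r = 0.350, cos θ_r = 0.937.
Minimum at m = 0: t = λ / (4 n cos θ_r) = 407 / (4 × 2.19 × 0.937) = 49.6 nm.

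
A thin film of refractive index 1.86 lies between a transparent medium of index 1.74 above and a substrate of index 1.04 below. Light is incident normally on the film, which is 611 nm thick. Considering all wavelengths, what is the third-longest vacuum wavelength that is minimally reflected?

Ray reflecting at the top interface goes from n = 1.74 toward n = 1.86: a half-wave phase shift.
Ray reflecting at the bottom interface goes from n = 1.86 toward n = 1.04: no phase shift.
The two reflections differ by half a wavelength.
With one net inversion, destructive interference in reflection requires 2 n t = m λ.
λ = 2 n t / m. The third-longest wavelength is m = 3: λ = 2 × 1.86 × 611 / 3.00 = 758 nm.

758 nm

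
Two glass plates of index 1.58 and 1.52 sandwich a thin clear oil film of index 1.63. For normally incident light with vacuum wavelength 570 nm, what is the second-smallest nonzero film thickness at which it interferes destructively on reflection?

Ray reflecting at the top interface goes from n = 1.58 toward n = 1.63: a half-wave phase shift.
At the lower boundary (n = 1.63 to n = 1.52) the reflected ray undergoes no phase shift.
The two reflections differ by half a wavelength.
With one net inversion, destructive interference in reflection requires 2 n t = m λ.
The second-smallest nonzero thickness corresponds to m = 2: t = m λ / (2 n) = 2.00 × 570 / (2 × 1.63) = 350 nm.

350 nm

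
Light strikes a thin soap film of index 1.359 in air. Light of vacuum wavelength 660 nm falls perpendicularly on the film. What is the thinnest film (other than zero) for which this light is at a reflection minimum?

243 nm

At the upper boundary (n = 1.0 to n = 1.359) the reflected ray undergoes a half-wave phase shift.
At the lower boundary (n = 1.359 to n = 1.0) the reflected ray undergoes no phase shift.
Net: one phase inversion between the two reflected rays.
So the condition for destructive reflection is 2 n t = m λ.
Minimum nonzero at m = 1: t = λ / (2 n) = 660 / (2 × 1.359) = 243 nm.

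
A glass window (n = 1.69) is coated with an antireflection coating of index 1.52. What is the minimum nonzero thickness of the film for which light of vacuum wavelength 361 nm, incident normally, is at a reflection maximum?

119 nm

At the upper boundary (n = 1.0 to n = 1.52) the reflected ray undergoes a half-wave phase shift.
At the lower boundary (n = 1.52 to n = 1.69) the reflected ray undergoes a half-wave phase shift.
Net: no relative phase inversion (both shifts match).
For maximum reflection here: 2 n t = m λ.
Minimum nonzero at m = 1: t = λ / (2 n) = 361 / (2 × 1.52) = 119 nm.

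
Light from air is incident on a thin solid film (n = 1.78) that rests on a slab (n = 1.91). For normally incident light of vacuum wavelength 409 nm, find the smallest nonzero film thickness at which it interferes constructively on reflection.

Top surface (1.0 → 1.78): reflection off a higher-index medium gives a half-wave phase shift.
Ray reflecting at the bottom interface goes from n = 1.78 toward n = 1.91: a half-wave phase shift.
Zero or two π shifts → no net half-wave offset.
With no net inversion, constructive interference in reflection requires 2 n t = m λ.
Minimum nonzero at m = 1: t = λ / (2 n) = 409 / (2 × 1.78) = 115 nm.

115 nm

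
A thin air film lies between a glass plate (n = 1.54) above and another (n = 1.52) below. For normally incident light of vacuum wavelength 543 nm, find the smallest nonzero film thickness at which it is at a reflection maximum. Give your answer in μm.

0.136 μm

At the upper boundary (n = 1.54 to n = 1.0) the reflected ray undergoes no phase shift.
Bottom surface (1.0 → 1.52): reflection off a higher-index medium gives a half-wave phase shift.
Exactly one π shift → a net half-wave offset.
For bright reflection here: 2 n t = (m + ½) λ.
Minimum at m = 0: t = λ / (4 n) = 543 / (4 × 1.0) = 136 nm.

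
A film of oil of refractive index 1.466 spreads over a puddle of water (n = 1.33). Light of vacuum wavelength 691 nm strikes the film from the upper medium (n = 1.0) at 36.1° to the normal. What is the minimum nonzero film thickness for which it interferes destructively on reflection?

At the upper boundary (n = 1.0 to n = 1.466) the reflected ray undergoes a half-wave phase shift.
Ray reflecting at the bottom interface goes from n = 1.466 toward n = 1.33: no phase shift.
Exactly one π shift → a net half-wave offset.
So the condition for destructive reflection is 2 n t cos θ_r = m λ.
Snell's law: 1.0 sin 36.1° = 1.466 sin θ_r → sin θ_r = 0.402, cos θ_r = 0.916.
Minimum nonzero at m = 1: t = λ / (2 n cos θ_r) = 691 / (2 × 1.466 × 0.916) = 257 nm.

257 nm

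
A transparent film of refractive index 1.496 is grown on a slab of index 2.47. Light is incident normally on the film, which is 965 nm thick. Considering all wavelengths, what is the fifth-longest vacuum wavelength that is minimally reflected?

Top surface (1.0 → 1.496): reflection off a higher-index medium gives a half-wave phase shift.
At the lower boundary (n = 1.496 to n = 2.47) the reflected ray undergoes a half-wave phase shift.
Net: no relative phase inversion (both shifts match).
For minimum reflection here: 2 n t = (m + ½) λ.
λ = 2 n t / (m + ½). The fifth-longest wavelength is m = 4: λ = 2 × 1.496 × 965 / 4.50 = 642 nm.

642 nm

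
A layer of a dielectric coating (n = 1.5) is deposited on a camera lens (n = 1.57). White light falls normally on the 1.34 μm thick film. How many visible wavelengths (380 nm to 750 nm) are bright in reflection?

5

At the upper boundary (n = 1.0 to n = 1.5) the reflected ray undergoes a half-wave phase shift.
Bottom surface (1.5 → 1.57): reflection off a higher-index medium gives a half-wave phase shift.
Zero or two π shifts → no net half-wave offset.
With no net inversion, constructive interference in reflection requires 2 n t = m λ.
λ = 2 n t / m = 4020 / m nm.
m=5: 804 nm (IR); m=6: 670 nm (visible); m=7: 574 nm (visible); m=8: 503 nm (visible); m=9: 447 nm (visible); m=10: 402 nm (visible); m=11: 365 nm (UV).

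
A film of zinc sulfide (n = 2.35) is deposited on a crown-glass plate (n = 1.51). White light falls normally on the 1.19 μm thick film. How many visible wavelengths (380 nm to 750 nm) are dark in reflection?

7

At the upper boundary (n = 1.0 to n = 2.35) the reflected ray undergoes a half-wave phase shift.
Ray reflecting at the bottom interface goes from n = 2.35 toward n = 1.51: no phase shift.
The two reflections differ by half a wavelength.
With one net inversion, destructive interference in reflection requires 2 n t = m λ.
λ = 2 n t / m = 5593 / m nm.
m=7: 799 nm (IR); m=8: 699 nm (visible); m=9: 621 nm (visible); m=10: 559 nm (visible); m=11: 508 nm (visible); m=12: 466 nm (visible); m=13: 430 nm (visible); m=14: 400 nm (visible); m=15: 373 nm (UV).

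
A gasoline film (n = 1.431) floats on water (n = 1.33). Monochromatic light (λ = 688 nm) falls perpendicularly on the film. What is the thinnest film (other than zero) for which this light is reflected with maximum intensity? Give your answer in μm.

At the upper boundary (n = 1.0 to n = 1.431) the reflected ray undergoes a half-wave phase shift.
Ray reflecting at the bottom interface goes from n = 1.431 toward n = 1.33: no phase shift.
Exactly one π shift → a net half-wave offset.
With one net inversion, constructive interference in reflection requires 2 n t = (m + ½) λ.
Minimum at m = 0: t = λ / (4 n) = 688 / (4 × 1.431) = 120 nm.

0.120 μm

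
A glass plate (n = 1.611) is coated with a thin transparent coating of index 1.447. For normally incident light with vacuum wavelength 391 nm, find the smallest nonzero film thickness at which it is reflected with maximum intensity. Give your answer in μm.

Top surface (1.0 → 1.447): reflection off a higher-index medium gives a half-wave phase shift.
Bottom surface (1.447 → 1.611): reflection off a higher-index medium gives a half-wave phase shift.
Zero or two π shifts → no net half-wave offset.
So the condition for constructive reflection is 2 n t = m λ.
Minimum nonzero at m = 1: t = λ / (2 n) = 391 / (2 × 1.447) = 135 nm.

0.135 μm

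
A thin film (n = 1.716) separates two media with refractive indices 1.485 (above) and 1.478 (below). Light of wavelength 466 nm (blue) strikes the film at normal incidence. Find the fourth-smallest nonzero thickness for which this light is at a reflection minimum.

At the upper boundary (n = 1.485 to n = 1.716) the reflected ray undergoes a half-wave phase shift.
At the lower boundary (n = 1.716 to n = 1.478) the reflected ray undergoes no phase shift.
Net: one phase inversion between the two reflected rays.
So the condition for destructive reflection is 2 n t = m λ.
The fourth-smallest nonzero thickness corresponds to m = 4: t = m λ / (2 n) = 4.00 × 466 / (2 × 1.716) = 543 nm.

543 nm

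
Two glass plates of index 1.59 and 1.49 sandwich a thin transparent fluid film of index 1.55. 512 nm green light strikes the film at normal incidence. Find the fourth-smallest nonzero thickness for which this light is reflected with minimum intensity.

578 nm

At the upper boundary (n = 1.59 to n = 1.55) the reflected ray undergoes no phase shift.
Bottom surface (1.55 → 1.49): reflection off a lower-index medium gives no phase shift.
Net: no relative phase inversion (both shifts match).
For weak reflection here: 2 n t = (m + ½) λ.
The fourth-smallest nonzero thickness corresponds to m = 3: t = (m + ½) λ / (2 n) = 3.50 × 512 / (2 × 1.55) = 578 nm.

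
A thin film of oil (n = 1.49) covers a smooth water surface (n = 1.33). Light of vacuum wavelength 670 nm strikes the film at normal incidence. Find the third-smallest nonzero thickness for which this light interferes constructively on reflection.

Top surface (1.0 → 1.49): reflection off a higher-index medium gives a half-wave phase shift.
Bottom surface (1.49 → 1.33): reflection off a lower-index medium gives no phase shift.
The two reflections differ by half a wavelength.
With one net inversion, constructive interference in reflection requires 2 n t = (m + ½) λ.
The third-smallest nonzero thickness corresponds to m = 2: t = (m + ½) λ / (2 n) = 2.50 × 670 / (2 × 1.49) = 562 nm.

562 nm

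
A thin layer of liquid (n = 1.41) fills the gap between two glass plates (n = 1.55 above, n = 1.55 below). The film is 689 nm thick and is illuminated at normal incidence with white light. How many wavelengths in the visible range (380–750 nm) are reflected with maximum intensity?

2

Ray reflecting at the top interface goes from n = 1.55 toward n = 1.41: no phase shift.
Ray reflecting at the bottom interface goes from n = 1.41 toward n = 1.55: a half-wave phase shift.
Exactly one π shift → a net half-wave offset.
With one net inversion, constructive interference in reflection requires 2 n t = (m + ½) λ.
λ = 2 n t / (m + ½) = 1943 / (m + ½) nm.
m=2: 777 nm (IR); m=3: 555 nm (visible); m=4: 432 nm (visible); m=5: 353 nm (UV).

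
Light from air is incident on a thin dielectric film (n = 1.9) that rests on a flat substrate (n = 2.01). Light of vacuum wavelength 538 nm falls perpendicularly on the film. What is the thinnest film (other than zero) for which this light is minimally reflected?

70.8 nm

At the upper boundary (n = 1.0 to n = 1.9) the reflected ray undergoes a half-wave phase shift.
Bottom surface (1.9 → 2.01): reflection off a higher-index medium gives a half-wave phase shift.
Net: no relative phase inversion (both shifts match).
For dark reflection here: 2 n t = (m + ½) λ.
Minimum at m = 0: t = λ / (4 n) = 538 / (4 × 1.9) = 70.8 nm.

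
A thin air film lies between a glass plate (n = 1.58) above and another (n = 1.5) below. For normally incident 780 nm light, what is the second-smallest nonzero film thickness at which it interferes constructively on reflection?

At the upper boundary (n = 1.58 to n = 1.0) the reflected ray undergoes no phase shift.
At the lower boundary (n = 1.0 to n = 1.5) the reflected ray undergoes a half-wave phase shift.
Net: one phase inversion between the two reflected rays.
With one net inversion, constructive interference in reflection requires 2 n t = (m + ½) λ.
The second-smallest nonzero thickness corresponds to m = 1: t = (m + ½) λ / (2 n) = 1.50 × 780 / (2 × 1.0) = 585 nm.

585 nm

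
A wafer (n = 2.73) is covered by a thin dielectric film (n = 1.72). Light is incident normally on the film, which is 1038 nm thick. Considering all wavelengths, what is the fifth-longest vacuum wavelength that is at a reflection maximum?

Ray reflecting at the top interface goes from n = 1.0 toward n = 1.72: a half-wave phase shift.
At the lower boundary (n = 1.72 to n = 2.73) the reflected ray undergoes a half-wave phase shift.
Net: no relative phase inversion (both shifts match).
With no net inversion, constructive interference in reflection requires 2 n t = m λ.
λ = 2 n t / m. The fifth-longest wavelength is m = 5: λ = 2 × 1.72 × 1038 / 5.00 = 714 nm.

714 nm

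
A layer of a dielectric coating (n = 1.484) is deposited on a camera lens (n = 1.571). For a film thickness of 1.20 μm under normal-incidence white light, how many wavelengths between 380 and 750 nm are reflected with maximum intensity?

Ray reflecting at the top interface goes from n = 1.0 toward n = 1.484: a half-wave phase shift.
At the lower boundary (n = 1.484 to n = 1.571) the reflected ray undergoes a half-wave phase shift.
The two reflections carry the same phase change, so no net offset.
So the condition for constructive reflection is 2 n t = m λ.
λ = 2 n t / m = 3562 / m nm.
m=4: 890 nm (IR); m=5: 712 nm (visible); m=6: 594 nm (visible); m=7: 509 nm (visible); m=8: 445 nm (visible); m=9: 396 nm (visible); m=10: 356 nm (UV).

5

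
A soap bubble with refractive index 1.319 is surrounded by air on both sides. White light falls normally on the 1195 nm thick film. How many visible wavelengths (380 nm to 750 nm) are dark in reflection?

4

Top surface (1.0 → 1.319): reflection off a higher-index medium gives a half-wave phase shift.
Ray reflecting at the bottom interface goes from n = 1.319 toward n = 1.0: no phase shift.
Net: one phase inversion between the two reflected rays.
With one net inversion, destructive interference in reflection requires 2 n t = m λ.
λ = 2 n t / m = 3152 / m nm.
m=4: 788 nm (IR); m=5: 630 nm (visible); m=6: 525 nm (visible); m=7: 450 nm (visible); m=8: 394 nm (visible); m=9: 350 nm (UV).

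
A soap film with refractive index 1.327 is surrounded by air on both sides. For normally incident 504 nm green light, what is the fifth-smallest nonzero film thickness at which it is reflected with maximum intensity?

855 nm

Top surface (1.0 → 1.327): reflection off a higher-index medium gives a half-wave phase shift.
Bottom surface (1.327 → 1.0): reflection off a lower-index medium gives no phase shift.
Net: one phase inversion between the two reflected rays.
With one net inversion, constructive interference in reflection requires 2 n t = (m + ½) λ.
The fifth-smallest nonzero thickness corresponds to m = 4: t = (m + ½) λ / (2 n) = 4.50 × 504 / (2 × 1.327) = 855 nm.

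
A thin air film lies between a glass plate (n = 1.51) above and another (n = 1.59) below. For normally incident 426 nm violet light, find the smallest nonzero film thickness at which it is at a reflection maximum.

107 nm

At the upper boundary (n = 1.51 to n = 1.0) the reflected ray undergoes no phase shift.
Bottom surface (1.0 → 1.59): reflection off a higher-index medium gives a half-wave phase shift.
Net: one phase inversion between the two reflected rays.
For bright reflection here: 2 n t = (m + ½) λ.
Minimum at m = 0: t = λ / (4 n) = 426 / (4 × 1.0) = 107 nm.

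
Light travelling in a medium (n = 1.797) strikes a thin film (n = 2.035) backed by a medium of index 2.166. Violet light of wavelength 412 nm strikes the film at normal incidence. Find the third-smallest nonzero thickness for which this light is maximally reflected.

304 nm

Ray reflecting at the top interface goes from n = 1.797 toward n = 2.035: a half-wave phase shift.
Ray reflecting at the bottom interface goes from n = 2.035 toward n = 2.166: a half-wave phase shift.
The two reflections carry the same phase change, so no net offset.
So the condition for constructive reflection is 2 n t = m λ.
The third-smallest nonzero thickness corresponds to m = 3: t = m λ / (2 n) = 3.00 × 412 / (2 × 2.035) = 304 nm.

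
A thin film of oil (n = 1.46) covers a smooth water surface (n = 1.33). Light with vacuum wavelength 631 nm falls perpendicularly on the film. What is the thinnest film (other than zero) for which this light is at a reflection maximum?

108 nm

Top surface (1.0 → 1.46): reflection off a higher-index medium gives a half-wave phase shift.
Ray reflecting at the bottom interface goes from n = 1.46 toward n = 1.33: no phase shift.
Exactly one π shift → a net half-wave offset.
So the condition for constructive reflection is 2 n t = (m + ½) λ.
Minimum at m = 0: t = λ / (4 n) = 631 / (4 × 1.46) = 108 nm.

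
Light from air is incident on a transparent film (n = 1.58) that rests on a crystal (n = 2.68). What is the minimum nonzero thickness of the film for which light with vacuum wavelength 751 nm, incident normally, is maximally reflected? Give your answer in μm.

Top surface (1.0 → 1.58): reflection off a higher-index medium gives a half-wave phase shift.
Bottom surface (1.58 → 2.68): reflection off a higher-index medium gives a half-wave phase shift.
Zero or two π shifts → no net half-wave offset.
So the condition for constructive reflection is 2 n t = m λ.
Minimum nonzero at m = 1: t = λ / (2 n) = 751 / (2 × 1.58) = 238 nm.

0.238 μm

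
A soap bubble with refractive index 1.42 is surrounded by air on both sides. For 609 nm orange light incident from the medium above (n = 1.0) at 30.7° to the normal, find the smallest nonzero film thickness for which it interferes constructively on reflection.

Ray reflecting at the top interface goes from n = 1.0 toward n = 1.42: a half-wave phase shift.
Bottom surface (1.42 → 1.0): reflection off a lower-index medium gives no phase shift.
The two reflections differ by half a wavelength.
For strong reflection here: 2 n t cos θ_r = (m + ½) λ.
Snell's law: 1.0 sin 30.7° = 1.42 sin θ_r → sin θ_r = 0.360, cos θ_r = 0.933.
Minimum at m = 0: t = λ / (4 n cos θ_r) = 609 / (4 × 1.42 × 0.933) = 115 nm.

115 nm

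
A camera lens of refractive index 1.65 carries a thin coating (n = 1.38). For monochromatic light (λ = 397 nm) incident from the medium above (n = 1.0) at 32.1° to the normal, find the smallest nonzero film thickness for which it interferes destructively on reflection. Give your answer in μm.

Ray reflecting at the top interface goes from n = 1.0 toward n = 1.38: a half-wave phase shift.
At the lower boundary (n = 1.38 to n = 1.65) the reflected ray undergoes a half-wave phase shift.
Zero or two π shifts → no net half-wave offset.
So the condition for destructive reflection is 2 n t cos θ_r = (m + ½) λ.
Snell's law: 1.0 sin 32.1° = 1.38 sin θ_r → sin θ_r = 0.385, cos θ_r = 0.923.
Minimum at m = 0: t = λ / (4 n cos θ_r) = 397 / (4 × 1.38 × 0.923) = 77.9 nm.

0.0779 μm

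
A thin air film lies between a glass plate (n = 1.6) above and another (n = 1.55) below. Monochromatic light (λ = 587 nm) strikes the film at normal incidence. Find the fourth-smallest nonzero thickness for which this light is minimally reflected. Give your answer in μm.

Ray reflecting at the top interface goes from n = 1.6 toward n = 1.0: no phase shift.
Ray reflecting at the bottom interface goes from n = 1.0 toward n = 1.55: a half-wave phase shift.
Net: one phase inversion between the two reflected rays.
For weak reflection here: 2 n t = m λ.
The fourth-smallest nonzero thickness corresponds to m = 4: t = m λ / (2 n) = 4.00 × 587 / (2 × 1.0) = 1174 nm.

1.17 μm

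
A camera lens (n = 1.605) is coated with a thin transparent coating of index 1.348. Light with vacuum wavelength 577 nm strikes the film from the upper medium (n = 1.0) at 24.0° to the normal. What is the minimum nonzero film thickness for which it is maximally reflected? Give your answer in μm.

0.224 μm

Top surface (1.0 → 1.348): reflection off a higher-index medium gives a half-wave phase shift.
Bottom surface (1.348 → 1.605): reflection off a higher-index medium gives a half-wave phase shift.
Net: no relative phase inversion (both shifts match).
So the condition for constructive reflection is 2 n t cos θ_r = m λ.
Snell's law: 1.0 sin 24.0° = 1.348 sin θ_r → sin θ_r = 0.302, cos θ_r = 0.953.
Minimum nonzero at m = 1: t = λ / (2 n cos θ_r) = 577 / (2 × 1.348 × 0.953) = 224 nm.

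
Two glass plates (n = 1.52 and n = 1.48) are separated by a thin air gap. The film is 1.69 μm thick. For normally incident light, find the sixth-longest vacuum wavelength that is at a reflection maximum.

Ray reflecting at the top interface goes from n = 1.52 toward n = 1.0: no phase shift.
Bottom surface (1.0 → 1.48): reflection off a higher-index medium gives a half-wave phase shift.
Net: one phase inversion between the two reflected rays.
So the condition for constructive reflection is 2 n t = (m + ½) λ.
λ = 2 n t / (m + ½). The sixth-longest wavelength is m = 5: λ = 2 × 1.0 × 1690 / 5.50 = 615 nm.

615 nm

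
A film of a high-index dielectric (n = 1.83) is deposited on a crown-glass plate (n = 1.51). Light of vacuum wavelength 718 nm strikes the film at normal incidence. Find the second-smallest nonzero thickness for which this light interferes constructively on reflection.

At the upper boundary (n = 1.0 to n = 1.83) the reflected ray undergoes a half-wave phase shift.
At the lower boundary (n = 1.83 to n = 1.51) the reflected ray undergoes no phase shift.
The two reflections differ by half a wavelength.
For maximum reflection here: 2 n t = (m + ½) λ.
The second-smallest nonzero thickness corresponds to m = 1: t = (m + ½) λ / (2 n) = 1.50 × 718 / (2 × 1.83) = 294 nm.

294 nm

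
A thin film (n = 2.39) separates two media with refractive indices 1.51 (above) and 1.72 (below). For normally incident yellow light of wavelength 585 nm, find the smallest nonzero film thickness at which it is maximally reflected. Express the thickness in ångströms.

At the upper boundary (n = 1.51 to n = 2.39) the reflected ray undergoes a half-wave phase shift.
Ray reflecting at the bottom interface goes from n = 2.39 toward n = 1.72: no phase shift.
The two reflections differ by half a wavelength.
So the condition for constructive reflection is 2 n t = (m + ½) λ.
Minimum at m = 0: t = λ / (4 n) = 585 / (4 × 2.39) = 61.2 nm.

612 Å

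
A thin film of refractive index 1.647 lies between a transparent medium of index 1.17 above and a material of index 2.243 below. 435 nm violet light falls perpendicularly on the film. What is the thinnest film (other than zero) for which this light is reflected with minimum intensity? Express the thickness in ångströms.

660 Å

Ray reflecting at the top interface goes from n = 1.17 toward n = 1.647: a half-wave phase shift.
Ray reflecting at the bottom interface goes from n = 1.647 toward n = 2.243: a half-wave phase shift.
Zero or two π shifts → no net half-wave offset.
With no net inversion, destructive interference in reflection requires 2 n t = (m + ½) λ.
Minimum at m = 0: t = λ / (4 n) = 435 / (4 × 1.647) = 66.0 nm.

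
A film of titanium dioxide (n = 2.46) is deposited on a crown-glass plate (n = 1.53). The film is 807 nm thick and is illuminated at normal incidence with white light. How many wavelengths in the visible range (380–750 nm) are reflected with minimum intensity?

At the upper boundary (n = 1.0 to n = 2.46) the reflected ray undergoes a half-wave phase shift.
Bottom surface (2.46 → 1.53): reflection off a lower-index medium gives no phase shift.
The two reflections differ by half a wavelength.
For weak reflection here: 2 n t = m λ.
λ = 2 n t / m = 3970 / m nm.
m=5: 794 nm (IR); m=6: 662 nm (visible); m=7: 567 nm (visible); m=8: 496 nm (visible); m=9: 441 nm (visible); m=10: 397 nm (visible); m=11: 361 nm (UV).

5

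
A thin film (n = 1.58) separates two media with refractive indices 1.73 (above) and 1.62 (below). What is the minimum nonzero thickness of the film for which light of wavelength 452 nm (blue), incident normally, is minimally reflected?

Ray reflecting at the top interface goes from n = 1.73 toward n = 1.58: no phase shift.
At the lower boundary (n = 1.58 to n = 1.62) the reflected ray undergoes a half-wave phase shift.
The two reflections differ by half a wavelength.
For dark reflection here: 2 n t = m λ.
Minimum nonzero at m = 1: t = λ / (2 n) = 452 / (2 × 1.58) = 143 nm.

143 nm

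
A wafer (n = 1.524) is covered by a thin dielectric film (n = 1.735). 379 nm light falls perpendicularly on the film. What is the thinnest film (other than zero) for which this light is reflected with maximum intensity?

Ray reflecting at the top interface goes from n = 1.0 toward n = 1.735: a half-wave phase shift.
Bottom surface (1.735 → 1.524): reflection off a lower-index medium gives no phase shift.
The two reflections differ by half a wavelength.
With one net inversion, constructive interference in reflection requires 2 n t = (m + ½) λ.
Minimum at m = 0: t = λ / (4 n) = 379 / (4 × 1.735) = 54.6 nm.

54.6 nm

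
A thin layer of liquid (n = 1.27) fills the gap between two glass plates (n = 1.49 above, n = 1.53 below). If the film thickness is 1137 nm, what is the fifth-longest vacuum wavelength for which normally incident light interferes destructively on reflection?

578 nm

Ray reflecting at the top interface goes from n = 1.49 toward n = 1.27: no phase shift.
Ray reflecting at the bottom interface goes from n = 1.27 toward n = 1.53: a half-wave phase shift.
Exactly one π shift → a net half-wave offset.
With one net inversion, destructive interference in reflection requires 2 n t = m λ.
λ = 2 n t / m. The fifth-longest wavelength is m = 5: λ = 2 × 1.27 × 1137 / 5.00 = 578 nm.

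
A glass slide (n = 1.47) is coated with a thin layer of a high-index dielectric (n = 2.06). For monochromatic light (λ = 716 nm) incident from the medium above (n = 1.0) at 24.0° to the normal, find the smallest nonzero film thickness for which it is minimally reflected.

Ray reflecting at the top interface goes from n = 1.0 toward n = 2.06: a half-wave phase shift.
At the lower boundary (n = 2.06 to n = 1.47) the reflected ray undergoes no phase shift.
Net: one phase inversion between the two reflected rays.
For weak reflection here: 2 n t cos θ_r = m λ.
Snell's law: 1.0 sin 24.0° = 2.06 sin θ_r → sin θ_r = 0.197, cos θ_r = 0.980.
Minimum nonzero at m = 1: t = λ / (2 n cos θ_r) = 716 / (2 × 2.06 × 0.980) = 177 nm.

177 nm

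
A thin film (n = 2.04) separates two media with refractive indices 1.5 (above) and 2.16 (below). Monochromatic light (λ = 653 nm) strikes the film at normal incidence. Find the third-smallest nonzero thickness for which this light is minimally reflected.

Ray reflecting at the top interface goes from n = 1.5 toward n = 2.04: a half-wave phase shift.
Ray reflecting at the bottom interface goes from n = 2.04 toward n = 2.16: a half-wave phase shift.
Net: no relative phase inversion (both shifts match).
So the condition for destructive reflection is 2 n t = (m + ½) λ.
The third-smallest nonzero thickness corresponds to m = 2: t = (m + ½) λ / (2 n) = 2.50 × 653 / (2 × 2.04) = 400 nm.

400 nm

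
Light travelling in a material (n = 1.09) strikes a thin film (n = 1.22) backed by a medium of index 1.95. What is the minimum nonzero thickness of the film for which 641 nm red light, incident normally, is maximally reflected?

At the upper boundary (n = 1.09 to n = 1.22) the reflected ray undergoes a half-wave phase shift.
Ray reflecting at the bottom interface goes from n = 1.22 toward n = 1.95: a half-wave phase shift.
Net: no relative phase inversion (both shifts match).
For strong reflection here: 2 n t = m λ.
Minimum nonzero at m = 1: t = λ / (2 n) = 641 / (2 × 1.22) = 263 nm.

263 nm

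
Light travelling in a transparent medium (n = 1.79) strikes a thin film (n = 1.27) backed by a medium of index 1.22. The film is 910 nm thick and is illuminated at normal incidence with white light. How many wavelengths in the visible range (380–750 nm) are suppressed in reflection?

Ray reflecting at the top interface goes from n = 1.79 toward n = 1.27: no phase shift.
At the lower boundary (n = 1.27 to n = 1.22) the reflected ray undergoes no phase shift.
The two reflections carry the same phase change, so no net offset.
For dark reflection here: 2 n t = (m + ½) λ.
λ = 2 n t / (m + ½) = 2311 / (m + ½) nm.
m=2: 925 nm (IR); m=3: 660 nm (visible); m=4: 514 nm (visible); m=5: 420 nm (visible); m=6: 356 nm (UV).

3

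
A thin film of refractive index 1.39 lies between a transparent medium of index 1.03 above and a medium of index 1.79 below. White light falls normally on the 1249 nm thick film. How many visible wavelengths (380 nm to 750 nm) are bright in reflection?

5

Top surface (1.03 → 1.39): reflection off a higher-index medium gives a half-wave phase shift.
At the lower boundary (n = 1.39 to n = 1.79) the reflected ray undergoes a half-wave phase shift.
Net: no relative phase inversion (both shifts match).
With no net inversion, constructive interference in reflection requires 2 n t = m λ.
λ = 2 n t / m = 3472 / m nm.
m=4: 868 nm (IR); m=5: 694 nm (visible); m=6: 579 nm (visible); m=7: 496 nm (visible); m=8: 434 nm (visible); m=9: 386 nm (visible); m=10: 347 nm (UV).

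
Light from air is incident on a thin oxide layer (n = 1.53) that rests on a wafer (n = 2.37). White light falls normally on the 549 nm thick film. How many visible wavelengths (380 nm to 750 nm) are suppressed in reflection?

At the upper boundary (n = 1.0 to n = 1.53) the reflected ray undergoes a half-wave phase shift.
Ray reflecting at the bottom interface goes from n = 1.53 toward n = 2.37: a half-wave phase shift.
Zero or two π shifts → no net half-wave offset.
With no net inversion, destructive interference in reflection requires 2 n t = (m + ½) λ.
λ = 2 n t / (m + ½) = 1680 / (m + ½) nm.
m=1: 1120 nm (IR); m=2: 672 nm (visible); m=3: 480 nm (visible); m=4: 373 nm (UV).

2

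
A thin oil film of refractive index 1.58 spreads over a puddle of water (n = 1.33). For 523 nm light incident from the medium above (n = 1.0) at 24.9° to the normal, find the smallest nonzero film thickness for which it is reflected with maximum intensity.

Top surface (1.0 → 1.58): reflection off a higher-index medium gives a half-wave phase shift.
Bottom surface (1.58 → 1.33): reflection off a lower-index medium gives no phase shift.
The two reflections differ by half a wavelength.
With one net inversion, constructive interference in reflection requires 2 n t cos θ_r = (m + ½) λ.
Snell's law: 1.0 sin 24.9° = 1.58 sin θ_r → sin θ_r = 0.266, cos θ_r = 0.964.
Minimum at m = 0: t = λ / (4 n cos θ_r) = 523 / (4 × 1.58 × 0.964) = 85.9 nm.

85.9 nm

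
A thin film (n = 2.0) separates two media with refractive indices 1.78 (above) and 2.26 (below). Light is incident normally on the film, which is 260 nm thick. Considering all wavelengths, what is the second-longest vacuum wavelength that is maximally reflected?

520 nm

Ray reflecting at the top interface goes from n = 1.78 toward n = 2.0: a half-wave phase shift.
At the lower boundary (n = 2.0 to n = 2.26) the reflected ray undergoes a half-wave phase shift.
Zero or two π shifts → no net half-wave offset.
So the condition for constructive reflection is 2 n t = m λ.
λ = 2 n t / m. The second-longest wavelength is m = 2: λ = 2 × 2.0 × 260 / 2.00 = 520 nm.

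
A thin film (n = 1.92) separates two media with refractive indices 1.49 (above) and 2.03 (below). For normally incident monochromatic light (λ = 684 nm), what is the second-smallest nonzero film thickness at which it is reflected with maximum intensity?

Top surface (1.49 → 1.92): reflection off a higher-index medium gives a half-wave phase shift.
At the lower boundary (n = 1.92 to n = 2.03) the reflected ray undergoes a half-wave phase shift.
Net: no relative phase inversion (both shifts match).
With no net inversion, constructive interference in reflection requires 2 n t = m λ.
The second-smallest nonzero thickness corresponds to m = 2: t = m λ / (2 n) = 2.00 × 684 / (2 × 1.92) = 356 nm.

356 nm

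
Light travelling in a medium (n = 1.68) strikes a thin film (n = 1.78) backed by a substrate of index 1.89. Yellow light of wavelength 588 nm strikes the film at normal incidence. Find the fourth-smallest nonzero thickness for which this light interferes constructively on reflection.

At the upper boundary (n = 1.68 to n = 1.78) the reflected ray undergoes a half-wave phase shift.
Ray reflecting at the bottom interface goes from n = 1.78 toward n = 1.89: a half-wave phase shift.
Net: no relative phase inversion (both shifts match).
For strong reflection here: 2 n t = m λ.
The fourth-smallest nonzero thickness corresponds to m = 4: t = m λ / (2 n) = 4.00 × 588 / (2 × 1.78) = 661 nm.

661 nm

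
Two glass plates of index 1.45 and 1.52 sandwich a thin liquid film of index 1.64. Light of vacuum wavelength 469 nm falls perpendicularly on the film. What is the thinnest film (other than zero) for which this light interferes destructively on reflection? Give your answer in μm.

Ray reflecting at the top interface goes from n = 1.45 toward n = 1.64: a half-wave phase shift.
Ray reflecting at the bottom interface goes from n = 1.64 toward n = 1.52: no phase shift.
Exactly one π shift → a net half-wave offset.
For minimum reflection here: 2 n t = m λ.
Minimum nonzero at m = 1: t = λ / (2 n) = 469 / (2 × 1.64) = 143 nm.

0.143 μm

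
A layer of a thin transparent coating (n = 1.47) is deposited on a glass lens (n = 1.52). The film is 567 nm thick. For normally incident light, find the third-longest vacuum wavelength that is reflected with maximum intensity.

556 nm

Ray reflecting at the top interface goes from n = 1.0 toward n = 1.47: a half-wave phase shift.
At the lower boundary (n = 1.47 to n = 1.52) the reflected ray undergoes a half-wave phase shift.
Zero or two π shifts → no net half-wave offset.
With no net inversion, constructive interference in reflection requires 2 n t = m λ.
λ = 2 n t / m. The third-longest wavelength is m = 3: λ = 2 × 1.47 × 567 / 3.00 = 556 nm.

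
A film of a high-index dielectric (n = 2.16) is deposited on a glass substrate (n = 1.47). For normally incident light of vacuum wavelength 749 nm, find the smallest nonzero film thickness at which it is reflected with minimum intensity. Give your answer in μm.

0.173 μm

Ray reflecting at the top interface goes from n = 1.0 toward n = 2.16: a half-wave phase shift.
Bottom surface (2.16 → 1.47): reflection off a lower-index medium gives no phase shift.
The two reflections differ by half a wavelength.
With one net inversion, destructive interference in reflection requires 2 n t = m λ.
Minimum nonzero at m = 1: t = λ / (2 n) = 749 / (2 × 2.16) = 173 nm.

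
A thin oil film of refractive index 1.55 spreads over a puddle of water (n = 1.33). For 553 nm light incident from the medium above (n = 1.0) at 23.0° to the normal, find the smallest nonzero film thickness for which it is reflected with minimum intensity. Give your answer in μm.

0.184 μm

At the upper boundary (n = 1.0 to n = 1.55) the reflected ray undergoes a half-wave phase shift.
At the lower boundary (n = 1.55 to n = 1.33) the reflected ray undergoes no phase shift.
The two reflections differ by half a wavelength.
For weak reflection here: 2 n t cos θ_r = m λ.
Snell's law: 1.0 sin 23.0° = 1.55 sin θ_r → sin θ_r = 0.252, cos θ_r = 0.968.
Minimum nonzero at m = 1: t = λ / (2 n cos θ_r) = 553 / (2 × 1.55 × 0.968) = 184 nm.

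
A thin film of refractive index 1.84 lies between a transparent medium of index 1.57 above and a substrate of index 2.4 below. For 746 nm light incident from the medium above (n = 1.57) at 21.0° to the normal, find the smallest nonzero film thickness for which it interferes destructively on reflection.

106 nm

Ray reflecting at the top interface goes from n = 1.57 toward n = 1.84: a half-wave phase shift.
Ray reflecting at the bottom interface goes from n = 1.84 toward n = 2.4: a half-wave phase shift.
The two reflections carry the same phase change, so no net offset.
With no net inversion, destructive interference in reflection requires 2 n t cos θ_r = (m + ½) λ.
Snell's law: 1.57 sin 21.0° = 1.84 sin θ_r → sin θ_r = 0.306, cos θ_r = 0.952.
Minimum at m = 0: t = λ / (4 n cos θ_r) = 746 / (4 × 1.84 × 0.952) = 106 nm.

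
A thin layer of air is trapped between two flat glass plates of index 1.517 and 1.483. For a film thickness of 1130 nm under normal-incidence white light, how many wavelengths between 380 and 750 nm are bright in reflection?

3

At the upper boundary (n = 1.517 to n = 1.0) the reflected ray undergoes no phase shift.
Bottom surface (1.0 → 1.483): reflection off a higher-index medium gives a half-wave phase shift.
Exactly one π shift → a net half-wave offset.
For bright reflection here: 2 n t = (m + ½) λ.
λ = 2 n t / (m + ½) = 2260 / (m + ½) nm.
m=2: 904 nm (IR); m=3: 646 nm (visible); m=4: 502 nm (visible); m=5: 411 nm (visible); m=6: 348 nm (UV).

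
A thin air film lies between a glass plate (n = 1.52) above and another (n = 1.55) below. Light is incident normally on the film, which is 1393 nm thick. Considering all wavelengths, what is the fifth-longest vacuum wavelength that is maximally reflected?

619 nm

At the upper boundary (n = 1.52 to n = 1.0) the reflected ray undergoes no phase shift.
Bottom surface (1.0 → 1.55): reflection off a higher-index medium gives a half-wave phase shift.
Net: one phase inversion between the two reflected rays.
With one net inversion, constructive interference in reflection requires 2 n t = (m + ½) λ.
λ = 2 n t / (m + ½). The fifth-longest wavelength is m = 4: λ = 2 × 1.0 × 1393 / 4.50 = 619 nm.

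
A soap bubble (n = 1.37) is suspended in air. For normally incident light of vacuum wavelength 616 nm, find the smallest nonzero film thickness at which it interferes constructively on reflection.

112 nm

At the upper boundary (n = 1.0 to n = 1.37) the reflected ray undergoes a half-wave phase shift.
Bottom surface (1.37 → 1.0): reflection off a lower-index medium gives no phase shift.
Net: one phase inversion between the two reflected rays.
For bright reflection here: 2 n t = (m + ½) λ.
Minimum at m = 0: t = λ / (4 n) = 616 / (4 × 1.37) = 112 nm.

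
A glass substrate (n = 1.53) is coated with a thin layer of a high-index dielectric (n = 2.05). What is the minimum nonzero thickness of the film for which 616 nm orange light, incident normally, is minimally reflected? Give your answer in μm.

0.150 μm

Top surface (1.0 → 2.05): reflection off a higher-index medium gives a half-wave phase shift.
Ray reflecting at the bottom interface goes from n = 2.05 toward n = 1.53: no phase shift.
Net: one phase inversion between the two reflected rays.
With one net inversion, destructive interference in reflection requires 2 n t = m λ.
Minimum nonzero at m = 1: t = λ / (2 n) = 616 / (2 × 2.05) = 150 nm.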